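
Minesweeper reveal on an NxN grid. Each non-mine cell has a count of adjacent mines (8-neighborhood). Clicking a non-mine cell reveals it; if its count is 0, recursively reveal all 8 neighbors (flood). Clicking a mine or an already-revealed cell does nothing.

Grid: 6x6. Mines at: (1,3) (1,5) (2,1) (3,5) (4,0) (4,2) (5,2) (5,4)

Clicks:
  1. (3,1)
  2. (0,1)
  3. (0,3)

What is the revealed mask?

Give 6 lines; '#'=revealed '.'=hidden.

Click 1 (3,1) count=3: revealed 1 new [(3,1)] -> total=1
Click 2 (0,1) count=0: revealed 6 new [(0,0) (0,1) (0,2) (1,0) (1,1) (1,2)] -> total=7
Click 3 (0,3) count=1: revealed 1 new [(0,3)] -> total=8

Answer: ####..
###...
......
.#....
......
......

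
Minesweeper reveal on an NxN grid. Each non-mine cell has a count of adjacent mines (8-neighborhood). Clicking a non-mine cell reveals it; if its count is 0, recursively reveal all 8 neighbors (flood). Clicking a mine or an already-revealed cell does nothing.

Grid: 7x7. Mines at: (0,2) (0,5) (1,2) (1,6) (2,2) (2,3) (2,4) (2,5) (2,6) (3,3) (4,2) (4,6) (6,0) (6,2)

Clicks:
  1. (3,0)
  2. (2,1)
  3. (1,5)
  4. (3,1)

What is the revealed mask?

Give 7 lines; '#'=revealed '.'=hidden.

Answer: ##.....
##...#.
##.....
##.....
##.....
##.....
.......

Derivation:
Click 1 (3,0) count=0: revealed 12 new [(0,0) (0,1) (1,0) (1,1) (2,0) (2,1) (3,0) (3,1) (4,0) (4,1) (5,0) (5,1)] -> total=12
Click 2 (2,1) count=2: revealed 0 new [(none)] -> total=12
Click 3 (1,5) count=5: revealed 1 new [(1,5)] -> total=13
Click 4 (3,1) count=2: revealed 0 new [(none)] -> total=13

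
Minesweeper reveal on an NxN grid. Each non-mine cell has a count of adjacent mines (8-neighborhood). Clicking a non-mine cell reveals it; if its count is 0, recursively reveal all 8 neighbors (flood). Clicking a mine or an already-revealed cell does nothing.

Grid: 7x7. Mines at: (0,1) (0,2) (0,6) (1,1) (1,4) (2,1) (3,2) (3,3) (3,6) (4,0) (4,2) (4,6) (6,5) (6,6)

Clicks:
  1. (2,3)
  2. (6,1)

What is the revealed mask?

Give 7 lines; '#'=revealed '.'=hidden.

Answer: .......
.......
...#...
.......
.......
#####..
#####..

Derivation:
Click 1 (2,3) count=3: revealed 1 new [(2,3)] -> total=1
Click 2 (6,1) count=0: revealed 10 new [(5,0) (5,1) (5,2) (5,3) (5,4) (6,0) (6,1) (6,2) (6,3) (6,4)] -> total=11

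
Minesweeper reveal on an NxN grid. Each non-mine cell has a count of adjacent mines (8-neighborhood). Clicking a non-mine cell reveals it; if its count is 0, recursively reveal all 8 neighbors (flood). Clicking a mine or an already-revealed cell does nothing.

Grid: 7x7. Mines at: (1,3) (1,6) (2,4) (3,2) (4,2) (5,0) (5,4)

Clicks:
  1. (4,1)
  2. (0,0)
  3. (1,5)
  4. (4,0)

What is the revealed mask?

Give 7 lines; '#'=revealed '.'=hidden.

Click 1 (4,1) count=3: revealed 1 new [(4,1)] -> total=1
Click 2 (0,0) count=0: revealed 12 new [(0,0) (0,1) (0,2) (1,0) (1,1) (1,2) (2,0) (2,1) (2,2) (3,0) (3,1) (4,0)] -> total=13
Click 3 (1,5) count=2: revealed 1 new [(1,5)] -> total=14
Click 4 (4,0) count=1: revealed 0 new [(none)] -> total=14

Answer: ###....
###..#.
###....
##.....
##.....
.......
.......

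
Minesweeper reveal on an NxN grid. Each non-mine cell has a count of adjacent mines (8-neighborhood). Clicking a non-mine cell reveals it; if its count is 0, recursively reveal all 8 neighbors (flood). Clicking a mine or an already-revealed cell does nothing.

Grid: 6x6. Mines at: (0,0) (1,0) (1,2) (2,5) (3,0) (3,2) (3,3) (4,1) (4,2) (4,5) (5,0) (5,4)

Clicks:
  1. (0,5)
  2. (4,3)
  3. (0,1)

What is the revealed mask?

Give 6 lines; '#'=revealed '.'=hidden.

Click 1 (0,5) count=0: revealed 6 new [(0,3) (0,4) (0,5) (1,3) (1,4) (1,5)] -> total=6
Click 2 (4,3) count=4: revealed 1 new [(4,3)] -> total=7
Click 3 (0,1) count=3: revealed 1 new [(0,1)] -> total=8

Answer: .#.###
...###
......
......
...#..
......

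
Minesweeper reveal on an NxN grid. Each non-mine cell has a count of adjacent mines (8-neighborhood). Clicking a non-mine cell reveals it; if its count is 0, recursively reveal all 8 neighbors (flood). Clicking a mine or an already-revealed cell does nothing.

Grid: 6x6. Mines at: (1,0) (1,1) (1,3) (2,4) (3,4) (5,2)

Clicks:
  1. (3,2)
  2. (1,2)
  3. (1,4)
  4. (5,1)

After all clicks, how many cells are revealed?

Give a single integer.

Answer: 16

Derivation:
Click 1 (3,2) count=0: revealed 14 new [(2,0) (2,1) (2,2) (2,3) (3,0) (3,1) (3,2) (3,3) (4,0) (4,1) (4,2) (4,3) (5,0) (5,1)] -> total=14
Click 2 (1,2) count=2: revealed 1 new [(1,2)] -> total=15
Click 3 (1,4) count=2: revealed 1 new [(1,4)] -> total=16
Click 4 (5,1) count=1: revealed 0 new [(none)] -> total=16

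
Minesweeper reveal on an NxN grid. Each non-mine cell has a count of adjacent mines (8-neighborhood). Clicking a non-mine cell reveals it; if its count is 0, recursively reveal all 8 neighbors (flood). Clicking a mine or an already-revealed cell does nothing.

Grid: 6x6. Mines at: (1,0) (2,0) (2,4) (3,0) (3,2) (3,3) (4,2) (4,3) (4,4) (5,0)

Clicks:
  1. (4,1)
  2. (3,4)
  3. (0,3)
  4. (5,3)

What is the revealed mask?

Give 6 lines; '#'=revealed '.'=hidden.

Answer: .#####
.#####
.###..
....#.
.#....
...#..

Derivation:
Click 1 (4,1) count=4: revealed 1 new [(4,1)] -> total=1
Click 2 (3,4) count=4: revealed 1 new [(3,4)] -> total=2
Click 3 (0,3) count=0: revealed 13 new [(0,1) (0,2) (0,3) (0,4) (0,5) (1,1) (1,2) (1,3) (1,4) (1,5) (2,1) (2,2) (2,3)] -> total=15
Click 4 (5,3) count=3: revealed 1 new [(5,3)] -> total=16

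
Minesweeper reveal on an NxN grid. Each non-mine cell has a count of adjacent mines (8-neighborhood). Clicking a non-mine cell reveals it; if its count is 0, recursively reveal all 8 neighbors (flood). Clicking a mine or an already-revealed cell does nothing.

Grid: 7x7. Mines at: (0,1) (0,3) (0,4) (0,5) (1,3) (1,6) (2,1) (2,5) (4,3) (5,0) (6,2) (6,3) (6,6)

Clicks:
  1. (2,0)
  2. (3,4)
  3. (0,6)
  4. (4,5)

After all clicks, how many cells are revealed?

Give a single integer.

Click 1 (2,0) count=1: revealed 1 new [(2,0)] -> total=1
Click 2 (3,4) count=2: revealed 1 new [(3,4)] -> total=2
Click 3 (0,6) count=2: revealed 1 new [(0,6)] -> total=3
Click 4 (4,5) count=0: revealed 8 new [(3,5) (3,6) (4,4) (4,5) (4,6) (5,4) (5,5) (5,6)] -> total=11

Answer: 11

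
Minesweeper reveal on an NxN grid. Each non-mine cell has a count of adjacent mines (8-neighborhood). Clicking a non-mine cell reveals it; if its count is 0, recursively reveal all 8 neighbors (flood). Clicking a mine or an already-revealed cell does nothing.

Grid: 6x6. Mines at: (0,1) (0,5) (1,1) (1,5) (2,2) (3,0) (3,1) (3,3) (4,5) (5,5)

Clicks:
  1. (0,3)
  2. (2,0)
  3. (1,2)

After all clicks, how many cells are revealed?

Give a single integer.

Answer: 7

Derivation:
Click 1 (0,3) count=0: revealed 6 new [(0,2) (0,3) (0,4) (1,2) (1,3) (1,4)] -> total=6
Click 2 (2,0) count=3: revealed 1 new [(2,0)] -> total=7
Click 3 (1,2) count=3: revealed 0 new [(none)] -> total=7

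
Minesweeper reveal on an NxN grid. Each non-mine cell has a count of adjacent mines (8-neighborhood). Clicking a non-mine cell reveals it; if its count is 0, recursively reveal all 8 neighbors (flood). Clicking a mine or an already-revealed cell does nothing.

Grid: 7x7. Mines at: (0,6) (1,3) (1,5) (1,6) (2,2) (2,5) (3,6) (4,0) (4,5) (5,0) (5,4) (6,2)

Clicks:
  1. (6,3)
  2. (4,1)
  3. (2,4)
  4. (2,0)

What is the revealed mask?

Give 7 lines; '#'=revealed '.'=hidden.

Answer: ###....
###....
##..#..
##.....
.#.....
.......
...#...

Derivation:
Click 1 (6,3) count=2: revealed 1 new [(6,3)] -> total=1
Click 2 (4,1) count=2: revealed 1 new [(4,1)] -> total=2
Click 3 (2,4) count=3: revealed 1 new [(2,4)] -> total=3
Click 4 (2,0) count=0: revealed 10 new [(0,0) (0,1) (0,2) (1,0) (1,1) (1,2) (2,0) (2,1) (3,0) (3,1)] -> total=13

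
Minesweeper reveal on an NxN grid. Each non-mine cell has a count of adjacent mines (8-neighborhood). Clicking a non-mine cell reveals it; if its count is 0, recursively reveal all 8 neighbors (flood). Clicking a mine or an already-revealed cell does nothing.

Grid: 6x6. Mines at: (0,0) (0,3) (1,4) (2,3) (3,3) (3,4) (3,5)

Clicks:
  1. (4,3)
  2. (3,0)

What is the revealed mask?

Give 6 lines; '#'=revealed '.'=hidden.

Click 1 (4,3) count=2: revealed 1 new [(4,3)] -> total=1
Click 2 (3,0) count=0: revealed 20 new [(1,0) (1,1) (1,2) (2,0) (2,1) (2,2) (3,0) (3,1) (3,2) (4,0) (4,1) (4,2) (4,4) (4,5) (5,0) (5,1) (5,2) (5,3) (5,4) (5,5)] -> total=21

Answer: ......
###...
###...
###...
######
######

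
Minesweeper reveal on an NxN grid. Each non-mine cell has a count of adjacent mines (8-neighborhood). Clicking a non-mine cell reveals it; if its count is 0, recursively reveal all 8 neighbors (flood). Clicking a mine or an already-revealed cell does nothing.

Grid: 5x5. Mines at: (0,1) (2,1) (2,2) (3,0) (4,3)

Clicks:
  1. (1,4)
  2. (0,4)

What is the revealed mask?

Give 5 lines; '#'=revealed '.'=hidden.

Click 1 (1,4) count=0: revealed 10 new [(0,2) (0,3) (0,4) (1,2) (1,3) (1,4) (2,3) (2,4) (3,3) (3,4)] -> total=10
Click 2 (0,4) count=0: revealed 0 new [(none)] -> total=10

Answer: ..###
..###
...##
...##
.....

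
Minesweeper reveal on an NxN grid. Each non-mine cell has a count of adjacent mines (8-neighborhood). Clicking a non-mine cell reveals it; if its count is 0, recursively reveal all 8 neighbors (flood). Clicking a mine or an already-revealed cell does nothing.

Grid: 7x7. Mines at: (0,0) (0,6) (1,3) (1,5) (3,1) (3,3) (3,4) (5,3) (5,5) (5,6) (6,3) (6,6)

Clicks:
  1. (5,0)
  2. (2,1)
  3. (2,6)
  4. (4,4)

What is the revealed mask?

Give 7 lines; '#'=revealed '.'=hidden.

Click 1 (5,0) count=0: revealed 9 new [(4,0) (4,1) (4,2) (5,0) (5,1) (5,2) (6,0) (6,1) (6,2)] -> total=9
Click 2 (2,1) count=1: revealed 1 new [(2,1)] -> total=10
Click 3 (2,6) count=1: revealed 1 new [(2,6)] -> total=11
Click 4 (4,4) count=4: revealed 1 new [(4,4)] -> total=12

Answer: .......
.......
.#....#
.......
###.#..
###....
###....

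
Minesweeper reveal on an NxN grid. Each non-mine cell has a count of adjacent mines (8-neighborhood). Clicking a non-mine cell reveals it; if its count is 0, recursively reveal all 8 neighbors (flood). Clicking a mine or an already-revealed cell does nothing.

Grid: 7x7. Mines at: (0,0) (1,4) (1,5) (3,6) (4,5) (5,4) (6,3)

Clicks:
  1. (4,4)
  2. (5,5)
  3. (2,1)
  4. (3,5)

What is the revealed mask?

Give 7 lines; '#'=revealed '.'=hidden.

Answer: .###...
####...
#####..
######.
#####..
####.#.
###....

Derivation:
Click 1 (4,4) count=2: revealed 1 new [(4,4)] -> total=1
Click 2 (5,5) count=2: revealed 1 new [(5,5)] -> total=2
Click 3 (2,1) count=0: revealed 28 new [(0,1) (0,2) (0,3) (1,0) (1,1) (1,2) (1,3) (2,0) (2,1) (2,2) (2,3) (2,4) (3,0) (3,1) (3,2) (3,3) (3,4) (4,0) (4,1) (4,2) (4,3) (5,0) (5,1) (5,2) (5,3) (6,0) (6,1) (6,2)] -> total=30
Click 4 (3,5) count=2: revealed 1 new [(3,5)] -> total=31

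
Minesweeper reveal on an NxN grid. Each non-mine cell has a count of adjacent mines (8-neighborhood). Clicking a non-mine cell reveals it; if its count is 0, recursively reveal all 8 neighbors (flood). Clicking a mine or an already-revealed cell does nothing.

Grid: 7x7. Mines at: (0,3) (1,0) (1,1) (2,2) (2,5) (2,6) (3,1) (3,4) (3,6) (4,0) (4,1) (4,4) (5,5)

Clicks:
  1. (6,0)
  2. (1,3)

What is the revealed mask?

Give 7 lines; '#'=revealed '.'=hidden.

Click 1 (6,0) count=0: revealed 10 new [(5,0) (5,1) (5,2) (5,3) (5,4) (6,0) (6,1) (6,2) (6,3) (6,4)] -> total=10
Click 2 (1,3) count=2: revealed 1 new [(1,3)] -> total=11

Answer: .......
...#...
.......
.......
.......
#####..
#####..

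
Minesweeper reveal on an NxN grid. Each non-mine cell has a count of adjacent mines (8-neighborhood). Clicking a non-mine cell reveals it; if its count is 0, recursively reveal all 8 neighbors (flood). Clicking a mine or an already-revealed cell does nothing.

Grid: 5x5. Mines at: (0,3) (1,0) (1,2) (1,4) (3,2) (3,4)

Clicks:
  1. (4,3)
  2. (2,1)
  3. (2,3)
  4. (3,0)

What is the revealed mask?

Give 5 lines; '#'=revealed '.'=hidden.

Answer: .....
.....
##.#.
##...
##.#.

Derivation:
Click 1 (4,3) count=2: revealed 1 new [(4,3)] -> total=1
Click 2 (2,1) count=3: revealed 1 new [(2,1)] -> total=2
Click 3 (2,3) count=4: revealed 1 new [(2,3)] -> total=3
Click 4 (3,0) count=0: revealed 5 new [(2,0) (3,0) (3,1) (4,0) (4,1)] -> total=8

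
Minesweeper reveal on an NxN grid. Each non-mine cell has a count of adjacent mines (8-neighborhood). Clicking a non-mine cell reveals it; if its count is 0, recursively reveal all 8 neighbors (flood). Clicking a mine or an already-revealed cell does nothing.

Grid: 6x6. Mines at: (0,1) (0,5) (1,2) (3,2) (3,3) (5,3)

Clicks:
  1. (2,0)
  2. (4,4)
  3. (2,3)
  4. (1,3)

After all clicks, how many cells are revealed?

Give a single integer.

Answer: 15

Derivation:
Click 1 (2,0) count=0: revealed 12 new [(1,0) (1,1) (2,0) (2,1) (3,0) (3,1) (4,0) (4,1) (4,2) (5,0) (5,1) (5,2)] -> total=12
Click 2 (4,4) count=2: revealed 1 new [(4,4)] -> total=13
Click 3 (2,3) count=3: revealed 1 new [(2,3)] -> total=14
Click 4 (1,3) count=1: revealed 1 new [(1,3)] -> total=15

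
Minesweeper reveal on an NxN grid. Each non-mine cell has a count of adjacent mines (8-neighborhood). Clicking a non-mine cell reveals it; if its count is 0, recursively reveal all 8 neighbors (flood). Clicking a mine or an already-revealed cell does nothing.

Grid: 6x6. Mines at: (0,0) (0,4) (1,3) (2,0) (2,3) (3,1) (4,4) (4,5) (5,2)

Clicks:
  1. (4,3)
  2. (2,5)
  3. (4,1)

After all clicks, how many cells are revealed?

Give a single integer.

Answer: 8

Derivation:
Click 1 (4,3) count=2: revealed 1 new [(4,3)] -> total=1
Click 2 (2,5) count=0: revealed 6 new [(1,4) (1,5) (2,4) (2,5) (3,4) (3,5)] -> total=7
Click 3 (4,1) count=2: revealed 1 new [(4,1)] -> total=8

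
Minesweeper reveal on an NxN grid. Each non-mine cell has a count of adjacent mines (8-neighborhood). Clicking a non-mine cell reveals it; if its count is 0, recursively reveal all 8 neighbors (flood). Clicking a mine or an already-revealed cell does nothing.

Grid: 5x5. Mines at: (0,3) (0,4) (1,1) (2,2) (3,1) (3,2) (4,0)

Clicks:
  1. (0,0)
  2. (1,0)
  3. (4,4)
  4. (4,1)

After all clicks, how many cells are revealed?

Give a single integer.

Answer: 11

Derivation:
Click 1 (0,0) count=1: revealed 1 new [(0,0)] -> total=1
Click 2 (1,0) count=1: revealed 1 new [(1,0)] -> total=2
Click 3 (4,4) count=0: revealed 8 new [(1,3) (1,4) (2,3) (2,4) (3,3) (3,4) (4,3) (4,4)] -> total=10
Click 4 (4,1) count=3: revealed 1 new [(4,1)] -> total=11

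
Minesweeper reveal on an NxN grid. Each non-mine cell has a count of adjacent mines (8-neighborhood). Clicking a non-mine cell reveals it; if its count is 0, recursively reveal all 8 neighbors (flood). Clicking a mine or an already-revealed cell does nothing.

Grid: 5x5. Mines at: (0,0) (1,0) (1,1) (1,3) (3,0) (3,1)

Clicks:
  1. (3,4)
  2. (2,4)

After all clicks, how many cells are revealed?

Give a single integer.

Answer: 9

Derivation:
Click 1 (3,4) count=0: revealed 9 new [(2,2) (2,3) (2,4) (3,2) (3,3) (3,4) (4,2) (4,3) (4,4)] -> total=9
Click 2 (2,4) count=1: revealed 0 new [(none)] -> total=9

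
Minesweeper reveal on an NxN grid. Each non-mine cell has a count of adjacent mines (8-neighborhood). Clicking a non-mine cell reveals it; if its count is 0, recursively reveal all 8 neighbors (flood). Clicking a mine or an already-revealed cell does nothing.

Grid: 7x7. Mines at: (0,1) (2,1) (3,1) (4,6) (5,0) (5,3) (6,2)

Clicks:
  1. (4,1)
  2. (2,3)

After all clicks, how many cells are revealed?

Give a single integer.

Answer: 25

Derivation:
Click 1 (4,1) count=2: revealed 1 new [(4,1)] -> total=1
Click 2 (2,3) count=0: revealed 24 new [(0,2) (0,3) (0,4) (0,5) (0,6) (1,2) (1,3) (1,4) (1,5) (1,6) (2,2) (2,3) (2,4) (2,5) (2,6) (3,2) (3,3) (3,4) (3,5) (3,6) (4,2) (4,3) (4,4) (4,5)] -> total=25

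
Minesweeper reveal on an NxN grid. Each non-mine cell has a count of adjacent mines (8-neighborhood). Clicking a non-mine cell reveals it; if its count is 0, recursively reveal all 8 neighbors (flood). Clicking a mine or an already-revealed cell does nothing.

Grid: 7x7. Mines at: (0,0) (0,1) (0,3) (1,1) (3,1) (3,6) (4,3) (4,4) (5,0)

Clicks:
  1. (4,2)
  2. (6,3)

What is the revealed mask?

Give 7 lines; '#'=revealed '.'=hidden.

Answer: .......
.......
.......
.......
..#..##
.######
.######

Derivation:
Click 1 (4,2) count=2: revealed 1 new [(4,2)] -> total=1
Click 2 (6,3) count=0: revealed 14 new [(4,5) (4,6) (5,1) (5,2) (5,3) (5,4) (5,5) (5,6) (6,1) (6,2) (6,3) (6,4) (6,5) (6,6)] -> total=15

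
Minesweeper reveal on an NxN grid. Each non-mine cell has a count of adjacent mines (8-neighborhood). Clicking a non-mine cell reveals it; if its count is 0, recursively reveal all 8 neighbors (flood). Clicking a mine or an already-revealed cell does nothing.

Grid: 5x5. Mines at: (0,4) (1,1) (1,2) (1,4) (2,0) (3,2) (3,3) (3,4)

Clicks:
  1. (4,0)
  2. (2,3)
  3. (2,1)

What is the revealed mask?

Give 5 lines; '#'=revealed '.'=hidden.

Click 1 (4,0) count=0: revealed 4 new [(3,0) (3,1) (4,0) (4,1)] -> total=4
Click 2 (2,3) count=5: revealed 1 new [(2,3)] -> total=5
Click 3 (2,1) count=4: revealed 1 new [(2,1)] -> total=6

Answer: .....
.....
.#.#.
##...
##...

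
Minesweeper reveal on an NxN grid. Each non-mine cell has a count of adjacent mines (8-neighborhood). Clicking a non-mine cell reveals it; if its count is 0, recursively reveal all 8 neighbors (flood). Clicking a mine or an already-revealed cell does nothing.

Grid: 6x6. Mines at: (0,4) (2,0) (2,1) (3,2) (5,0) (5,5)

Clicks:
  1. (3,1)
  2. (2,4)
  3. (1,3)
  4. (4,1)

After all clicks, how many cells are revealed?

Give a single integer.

Click 1 (3,1) count=3: revealed 1 new [(3,1)] -> total=1
Click 2 (2,4) count=0: revealed 12 new [(1,3) (1,4) (1,5) (2,3) (2,4) (2,5) (3,3) (3,4) (3,5) (4,3) (4,4) (4,5)] -> total=13
Click 3 (1,3) count=1: revealed 0 new [(none)] -> total=13
Click 4 (4,1) count=2: revealed 1 new [(4,1)] -> total=14

Answer: 14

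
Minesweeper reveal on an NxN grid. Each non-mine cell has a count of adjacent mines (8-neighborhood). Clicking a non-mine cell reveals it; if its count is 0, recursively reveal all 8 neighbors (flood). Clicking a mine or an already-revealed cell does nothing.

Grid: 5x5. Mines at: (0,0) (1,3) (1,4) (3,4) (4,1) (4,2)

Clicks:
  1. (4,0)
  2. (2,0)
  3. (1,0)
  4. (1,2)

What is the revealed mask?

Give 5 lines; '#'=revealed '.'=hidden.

Click 1 (4,0) count=1: revealed 1 new [(4,0)] -> total=1
Click 2 (2,0) count=0: revealed 9 new [(1,0) (1,1) (1,2) (2,0) (2,1) (2,2) (3,0) (3,1) (3,2)] -> total=10
Click 3 (1,0) count=1: revealed 0 new [(none)] -> total=10
Click 4 (1,2) count=1: revealed 0 new [(none)] -> total=10

Answer: .....
###..
###..
###..
#....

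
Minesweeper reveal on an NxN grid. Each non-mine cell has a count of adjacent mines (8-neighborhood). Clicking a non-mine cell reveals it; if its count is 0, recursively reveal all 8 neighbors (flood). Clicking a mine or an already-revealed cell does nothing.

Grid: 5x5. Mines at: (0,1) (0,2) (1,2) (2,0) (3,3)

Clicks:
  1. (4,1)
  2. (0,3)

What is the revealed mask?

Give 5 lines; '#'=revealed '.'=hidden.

Answer: ...#.
.....
.....
###..
###..

Derivation:
Click 1 (4,1) count=0: revealed 6 new [(3,0) (3,1) (3,2) (4,0) (4,1) (4,2)] -> total=6
Click 2 (0,3) count=2: revealed 1 new [(0,3)] -> total=7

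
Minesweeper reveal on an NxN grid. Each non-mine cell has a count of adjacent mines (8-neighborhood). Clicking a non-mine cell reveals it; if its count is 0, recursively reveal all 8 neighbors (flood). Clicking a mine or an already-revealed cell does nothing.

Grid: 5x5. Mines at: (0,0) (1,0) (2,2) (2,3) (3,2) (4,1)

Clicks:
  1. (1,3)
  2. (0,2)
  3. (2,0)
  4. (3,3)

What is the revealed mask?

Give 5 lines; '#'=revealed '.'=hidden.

Click 1 (1,3) count=2: revealed 1 new [(1,3)] -> total=1
Click 2 (0,2) count=0: revealed 7 new [(0,1) (0,2) (0,3) (0,4) (1,1) (1,2) (1,4)] -> total=8
Click 3 (2,0) count=1: revealed 1 new [(2,0)] -> total=9
Click 4 (3,3) count=3: revealed 1 new [(3,3)] -> total=10

Answer: .####
.####
#....
...#.
.....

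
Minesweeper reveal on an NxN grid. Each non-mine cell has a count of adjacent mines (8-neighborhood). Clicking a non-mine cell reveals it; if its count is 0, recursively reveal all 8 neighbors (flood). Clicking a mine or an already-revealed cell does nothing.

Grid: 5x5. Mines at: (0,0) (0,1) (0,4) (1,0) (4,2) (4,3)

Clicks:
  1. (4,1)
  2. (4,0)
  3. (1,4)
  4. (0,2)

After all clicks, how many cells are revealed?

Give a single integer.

Answer: 8

Derivation:
Click 1 (4,1) count=1: revealed 1 new [(4,1)] -> total=1
Click 2 (4,0) count=0: revealed 5 new [(2,0) (2,1) (3,0) (3,1) (4,0)] -> total=6
Click 3 (1,4) count=1: revealed 1 new [(1,4)] -> total=7
Click 4 (0,2) count=1: revealed 1 new [(0,2)] -> total=8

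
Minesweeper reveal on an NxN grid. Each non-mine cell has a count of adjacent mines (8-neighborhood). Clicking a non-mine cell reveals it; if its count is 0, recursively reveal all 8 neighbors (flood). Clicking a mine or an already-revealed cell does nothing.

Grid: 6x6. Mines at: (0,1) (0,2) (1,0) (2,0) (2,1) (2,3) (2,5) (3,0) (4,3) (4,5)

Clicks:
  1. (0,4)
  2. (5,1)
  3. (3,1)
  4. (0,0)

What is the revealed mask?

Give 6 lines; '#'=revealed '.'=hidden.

Click 1 (0,4) count=0: revealed 6 new [(0,3) (0,4) (0,5) (1,3) (1,4) (1,5)] -> total=6
Click 2 (5,1) count=0: revealed 6 new [(4,0) (4,1) (4,2) (5,0) (5,1) (5,2)] -> total=12
Click 3 (3,1) count=3: revealed 1 new [(3,1)] -> total=13
Click 4 (0,0) count=2: revealed 1 new [(0,0)] -> total=14

Answer: #..###
...###
......
.#....
###...
###...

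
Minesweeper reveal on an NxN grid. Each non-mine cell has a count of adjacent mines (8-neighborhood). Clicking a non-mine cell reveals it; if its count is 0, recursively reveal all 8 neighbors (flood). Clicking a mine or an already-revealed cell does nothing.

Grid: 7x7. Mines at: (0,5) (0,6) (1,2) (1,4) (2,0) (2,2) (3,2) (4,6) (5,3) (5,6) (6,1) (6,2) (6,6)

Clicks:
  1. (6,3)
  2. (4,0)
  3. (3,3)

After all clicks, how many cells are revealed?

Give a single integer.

Click 1 (6,3) count=2: revealed 1 new [(6,3)] -> total=1
Click 2 (4,0) count=0: revealed 6 new [(3,0) (3,1) (4,0) (4,1) (5,0) (5,1)] -> total=7
Click 3 (3,3) count=2: revealed 1 new [(3,3)] -> total=8

Answer: 8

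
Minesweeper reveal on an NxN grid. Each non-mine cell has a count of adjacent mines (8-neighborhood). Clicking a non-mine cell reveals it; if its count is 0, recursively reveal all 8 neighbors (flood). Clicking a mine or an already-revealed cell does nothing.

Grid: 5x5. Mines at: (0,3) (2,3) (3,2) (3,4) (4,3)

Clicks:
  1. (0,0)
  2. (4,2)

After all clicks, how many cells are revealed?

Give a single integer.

Answer: 14

Derivation:
Click 1 (0,0) count=0: revealed 13 new [(0,0) (0,1) (0,2) (1,0) (1,1) (1,2) (2,0) (2,1) (2,2) (3,0) (3,1) (4,0) (4,1)] -> total=13
Click 2 (4,2) count=2: revealed 1 new [(4,2)] -> total=14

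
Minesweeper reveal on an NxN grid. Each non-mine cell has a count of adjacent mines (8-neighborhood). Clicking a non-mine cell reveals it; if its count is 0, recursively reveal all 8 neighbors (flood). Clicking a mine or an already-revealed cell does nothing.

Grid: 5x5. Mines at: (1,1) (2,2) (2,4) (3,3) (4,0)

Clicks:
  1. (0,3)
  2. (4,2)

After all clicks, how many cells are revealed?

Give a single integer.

Answer: 7

Derivation:
Click 1 (0,3) count=0: revealed 6 new [(0,2) (0,3) (0,4) (1,2) (1,3) (1,4)] -> total=6
Click 2 (4,2) count=1: revealed 1 new [(4,2)] -> total=7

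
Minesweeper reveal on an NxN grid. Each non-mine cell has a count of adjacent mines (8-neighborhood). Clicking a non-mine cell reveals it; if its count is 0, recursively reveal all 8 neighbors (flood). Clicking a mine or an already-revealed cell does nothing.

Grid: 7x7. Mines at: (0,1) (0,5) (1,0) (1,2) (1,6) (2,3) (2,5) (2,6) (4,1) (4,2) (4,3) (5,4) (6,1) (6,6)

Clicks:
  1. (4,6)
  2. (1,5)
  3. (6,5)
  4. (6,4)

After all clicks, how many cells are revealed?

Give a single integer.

Click 1 (4,6) count=0: revealed 6 new [(3,5) (3,6) (4,5) (4,6) (5,5) (5,6)] -> total=6
Click 2 (1,5) count=4: revealed 1 new [(1,5)] -> total=7
Click 3 (6,5) count=2: revealed 1 new [(6,5)] -> total=8
Click 4 (6,4) count=1: revealed 1 new [(6,4)] -> total=9

Answer: 9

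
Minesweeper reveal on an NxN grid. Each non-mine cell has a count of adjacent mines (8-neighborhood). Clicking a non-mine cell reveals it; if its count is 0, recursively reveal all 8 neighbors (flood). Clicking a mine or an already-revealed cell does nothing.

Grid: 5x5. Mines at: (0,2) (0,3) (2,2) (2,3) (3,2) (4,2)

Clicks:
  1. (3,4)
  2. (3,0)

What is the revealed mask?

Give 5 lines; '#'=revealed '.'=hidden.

Answer: ##...
##...
##...
##..#
##...

Derivation:
Click 1 (3,4) count=1: revealed 1 new [(3,4)] -> total=1
Click 2 (3,0) count=0: revealed 10 new [(0,0) (0,1) (1,0) (1,1) (2,0) (2,1) (3,0) (3,1) (4,0) (4,1)] -> total=11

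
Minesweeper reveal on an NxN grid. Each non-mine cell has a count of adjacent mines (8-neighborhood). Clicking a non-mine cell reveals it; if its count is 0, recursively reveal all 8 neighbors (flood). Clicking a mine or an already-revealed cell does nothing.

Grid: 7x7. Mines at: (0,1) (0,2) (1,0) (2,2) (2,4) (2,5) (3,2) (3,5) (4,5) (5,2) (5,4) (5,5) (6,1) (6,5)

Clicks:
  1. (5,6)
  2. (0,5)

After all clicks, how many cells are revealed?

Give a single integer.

Answer: 9

Derivation:
Click 1 (5,6) count=3: revealed 1 new [(5,6)] -> total=1
Click 2 (0,5) count=0: revealed 8 new [(0,3) (0,4) (0,5) (0,6) (1,3) (1,4) (1,5) (1,6)] -> total=9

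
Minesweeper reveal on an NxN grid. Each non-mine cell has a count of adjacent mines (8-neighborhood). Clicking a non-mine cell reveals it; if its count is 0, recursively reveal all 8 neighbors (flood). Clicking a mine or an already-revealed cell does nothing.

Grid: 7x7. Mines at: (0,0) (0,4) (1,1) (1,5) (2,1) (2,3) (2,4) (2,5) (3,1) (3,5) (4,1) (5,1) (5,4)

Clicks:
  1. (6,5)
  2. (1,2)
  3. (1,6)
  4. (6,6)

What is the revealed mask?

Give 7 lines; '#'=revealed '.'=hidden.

Click 1 (6,5) count=1: revealed 1 new [(6,5)] -> total=1
Click 2 (1,2) count=3: revealed 1 new [(1,2)] -> total=2
Click 3 (1,6) count=2: revealed 1 new [(1,6)] -> total=3
Click 4 (6,6) count=0: revealed 5 new [(4,5) (4,6) (5,5) (5,6) (6,6)] -> total=8

Answer: .......
..#...#
.......
.......
.....##
.....##
.....##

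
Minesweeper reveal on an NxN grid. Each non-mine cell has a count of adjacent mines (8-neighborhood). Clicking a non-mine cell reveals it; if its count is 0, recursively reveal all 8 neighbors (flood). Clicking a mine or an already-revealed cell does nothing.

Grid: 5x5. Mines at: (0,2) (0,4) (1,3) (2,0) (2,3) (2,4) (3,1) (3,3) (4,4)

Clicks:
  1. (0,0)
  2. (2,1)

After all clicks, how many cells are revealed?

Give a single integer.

Click 1 (0,0) count=0: revealed 4 new [(0,0) (0,1) (1,0) (1,1)] -> total=4
Click 2 (2,1) count=2: revealed 1 new [(2,1)] -> total=5

Answer: 5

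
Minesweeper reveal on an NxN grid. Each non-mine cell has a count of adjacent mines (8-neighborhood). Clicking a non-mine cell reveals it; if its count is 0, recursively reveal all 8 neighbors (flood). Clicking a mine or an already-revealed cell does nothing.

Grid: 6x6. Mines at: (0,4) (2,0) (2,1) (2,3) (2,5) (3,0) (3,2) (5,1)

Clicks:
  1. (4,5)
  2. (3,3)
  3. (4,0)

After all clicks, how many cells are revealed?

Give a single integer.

Answer: 12

Derivation:
Click 1 (4,5) count=0: revealed 11 new [(3,3) (3,4) (3,5) (4,2) (4,3) (4,4) (4,5) (5,2) (5,3) (5,4) (5,5)] -> total=11
Click 2 (3,3) count=2: revealed 0 new [(none)] -> total=11
Click 3 (4,0) count=2: revealed 1 new [(4,0)] -> total=12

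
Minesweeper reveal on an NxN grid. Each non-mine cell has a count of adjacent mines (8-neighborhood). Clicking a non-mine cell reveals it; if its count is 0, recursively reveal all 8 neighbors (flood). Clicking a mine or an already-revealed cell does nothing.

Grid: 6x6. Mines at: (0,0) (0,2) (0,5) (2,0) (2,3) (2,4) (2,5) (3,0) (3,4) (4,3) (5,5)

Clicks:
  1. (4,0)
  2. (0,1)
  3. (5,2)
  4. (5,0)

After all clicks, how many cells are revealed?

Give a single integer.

Click 1 (4,0) count=1: revealed 1 new [(4,0)] -> total=1
Click 2 (0,1) count=2: revealed 1 new [(0,1)] -> total=2
Click 3 (5,2) count=1: revealed 1 new [(5,2)] -> total=3
Click 4 (5,0) count=0: revealed 4 new [(4,1) (4,2) (5,0) (5,1)] -> total=7

Answer: 7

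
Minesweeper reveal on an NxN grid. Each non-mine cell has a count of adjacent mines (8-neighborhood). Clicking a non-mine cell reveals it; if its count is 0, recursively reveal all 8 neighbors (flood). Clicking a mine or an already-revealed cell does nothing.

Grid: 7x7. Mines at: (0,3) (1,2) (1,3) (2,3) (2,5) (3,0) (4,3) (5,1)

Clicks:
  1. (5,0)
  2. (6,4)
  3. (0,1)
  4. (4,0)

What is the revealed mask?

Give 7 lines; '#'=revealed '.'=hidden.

Answer: .#.....
.......
.......
....###
#...###
#.#####
..#####

Derivation:
Click 1 (5,0) count=1: revealed 1 new [(5,0)] -> total=1
Click 2 (6,4) count=0: revealed 16 new [(3,4) (3,5) (3,6) (4,4) (4,5) (4,6) (5,2) (5,3) (5,4) (5,5) (5,6) (6,2) (6,3) (6,4) (6,5) (6,6)] -> total=17
Click 3 (0,1) count=1: revealed 1 new [(0,1)] -> total=18
Click 4 (4,0) count=2: revealed 1 new [(4,0)] -> total=19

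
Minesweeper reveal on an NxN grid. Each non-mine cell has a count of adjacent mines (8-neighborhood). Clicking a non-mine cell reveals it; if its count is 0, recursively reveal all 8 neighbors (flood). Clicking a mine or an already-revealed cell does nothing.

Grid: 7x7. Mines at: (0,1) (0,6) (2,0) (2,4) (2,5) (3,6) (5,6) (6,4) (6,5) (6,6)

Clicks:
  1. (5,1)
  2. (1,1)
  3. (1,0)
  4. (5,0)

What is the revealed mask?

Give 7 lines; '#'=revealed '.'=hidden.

Click 1 (5,1) count=0: revealed 28 new [(1,1) (1,2) (1,3) (2,1) (2,2) (2,3) (3,0) (3,1) (3,2) (3,3) (3,4) (3,5) (4,0) (4,1) (4,2) (4,3) (4,4) (4,5) (5,0) (5,1) (5,2) (5,3) (5,4) (5,5) (6,0) (6,1) (6,2) (6,3)] -> total=28
Click 2 (1,1) count=2: revealed 0 new [(none)] -> total=28
Click 3 (1,0) count=2: revealed 1 new [(1,0)] -> total=29
Click 4 (5,0) count=0: revealed 0 new [(none)] -> total=29

Answer: .......
####...
.###...
######.
######.
######.
####...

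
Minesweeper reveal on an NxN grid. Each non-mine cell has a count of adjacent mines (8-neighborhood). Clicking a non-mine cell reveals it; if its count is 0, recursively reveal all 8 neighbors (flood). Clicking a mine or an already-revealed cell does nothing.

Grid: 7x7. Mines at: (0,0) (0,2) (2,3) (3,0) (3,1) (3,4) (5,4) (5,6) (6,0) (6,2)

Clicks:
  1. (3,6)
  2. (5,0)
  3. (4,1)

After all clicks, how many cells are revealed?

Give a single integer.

Answer: 17

Derivation:
Click 1 (3,6) count=0: revealed 15 new [(0,3) (0,4) (0,5) (0,6) (1,3) (1,4) (1,5) (1,6) (2,4) (2,5) (2,6) (3,5) (3,6) (4,5) (4,6)] -> total=15
Click 2 (5,0) count=1: revealed 1 new [(5,0)] -> total=16
Click 3 (4,1) count=2: revealed 1 new [(4,1)] -> total=17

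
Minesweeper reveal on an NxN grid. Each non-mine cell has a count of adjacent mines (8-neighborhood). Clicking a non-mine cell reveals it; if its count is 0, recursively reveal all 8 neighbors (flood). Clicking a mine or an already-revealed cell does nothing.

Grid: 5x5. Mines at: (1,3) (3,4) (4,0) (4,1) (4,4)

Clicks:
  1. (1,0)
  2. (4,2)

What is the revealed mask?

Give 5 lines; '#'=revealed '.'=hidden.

Click 1 (1,0) count=0: revealed 12 new [(0,0) (0,1) (0,2) (1,0) (1,1) (1,2) (2,0) (2,1) (2,2) (3,0) (3,1) (3,2)] -> total=12
Click 2 (4,2) count=1: revealed 1 new [(4,2)] -> total=13

Answer: ###..
###..
###..
###..
..#..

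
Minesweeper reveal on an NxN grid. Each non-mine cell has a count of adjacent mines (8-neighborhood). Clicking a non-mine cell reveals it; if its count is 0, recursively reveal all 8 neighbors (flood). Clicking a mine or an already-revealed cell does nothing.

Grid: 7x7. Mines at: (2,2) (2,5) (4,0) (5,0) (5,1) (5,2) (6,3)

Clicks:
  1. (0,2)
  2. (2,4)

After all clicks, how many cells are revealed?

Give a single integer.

Click 1 (0,2) count=0: revealed 18 new [(0,0) (0,1) (0,2) (0,3) (0,4) (0,5) (0,6) (1,0) (1,1) (1,2) (1,3) (1,4) (1,5) (1,6) (2,0) (2,1) (3,0) (3,1)] -> total=18
Click 2 (2,4) count=1: revealed 1 new [(2,4)] -> total=19

Answer: 19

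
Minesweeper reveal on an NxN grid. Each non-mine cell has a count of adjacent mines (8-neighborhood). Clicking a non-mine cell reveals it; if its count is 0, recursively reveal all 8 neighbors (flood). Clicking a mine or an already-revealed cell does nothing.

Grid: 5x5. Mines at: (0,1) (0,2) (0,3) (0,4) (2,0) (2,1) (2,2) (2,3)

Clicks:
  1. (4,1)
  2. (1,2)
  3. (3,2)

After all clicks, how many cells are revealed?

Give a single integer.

Answer: 11

Derivation:
Click 1 (4,1) count=0: revealed 10 new [(3,0) (3,1) (3,2) (3,3) (3,4) (4,0) (4,1) (4,2) (4,3) (4,4)] -> total=10
Click 2 (1,2) count=6: revealed 1 new [(1,2)] -> total=11
Click 3 (3,2) count=3: revealed 0 new [(none)] -> total=11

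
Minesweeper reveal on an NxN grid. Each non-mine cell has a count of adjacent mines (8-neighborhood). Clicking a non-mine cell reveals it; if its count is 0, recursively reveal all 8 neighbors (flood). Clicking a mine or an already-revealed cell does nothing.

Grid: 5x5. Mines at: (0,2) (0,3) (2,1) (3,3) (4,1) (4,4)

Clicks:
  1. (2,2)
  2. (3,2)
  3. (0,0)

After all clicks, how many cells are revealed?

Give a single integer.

Answer: 6

Derivation:
Click 1 (2,2) count=2: revealed 1 new [(2,2)] -> total=1
Click 2 (3,2) count=3: revealed 1 new [(3,2)] -> total=2
Click 3 (0,0) count=0: revealed 4 new [(0,0) (0,1) (1,0) (1,1)] -> total=6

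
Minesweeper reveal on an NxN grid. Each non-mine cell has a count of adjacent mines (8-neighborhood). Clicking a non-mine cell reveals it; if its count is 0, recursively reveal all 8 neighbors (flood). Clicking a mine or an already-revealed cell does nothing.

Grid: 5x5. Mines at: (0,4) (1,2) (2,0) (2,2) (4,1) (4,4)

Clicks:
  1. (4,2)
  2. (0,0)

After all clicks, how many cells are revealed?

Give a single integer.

Click 1 (4,2) count=1: revealed 1 new [(4,2)] -> total=1
Click 2 (0,0) count=0: revealed 4 new [(0,0) (0,1) (1,0) (1,1)] -> total=5

Answer: 5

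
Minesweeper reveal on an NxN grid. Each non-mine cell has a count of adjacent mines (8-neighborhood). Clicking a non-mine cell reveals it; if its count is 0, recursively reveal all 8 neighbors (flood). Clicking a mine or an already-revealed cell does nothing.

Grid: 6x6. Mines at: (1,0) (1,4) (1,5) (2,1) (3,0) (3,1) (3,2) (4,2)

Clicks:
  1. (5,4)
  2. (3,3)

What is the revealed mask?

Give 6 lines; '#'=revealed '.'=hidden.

Answer: ......
......
...###
...###
...###
...###

Derivation:
Click 1 (5,4) count=0: revealed 12 new [(2,3) (2,4) (2,5) (3,3) (3,4) (3,5) (4,3) (4,4) (4,5) (5,3) (5,4) (5,5)] -> total=12
Click 2 (3,3) count=2: revealed 0 new [(none)] -> total=12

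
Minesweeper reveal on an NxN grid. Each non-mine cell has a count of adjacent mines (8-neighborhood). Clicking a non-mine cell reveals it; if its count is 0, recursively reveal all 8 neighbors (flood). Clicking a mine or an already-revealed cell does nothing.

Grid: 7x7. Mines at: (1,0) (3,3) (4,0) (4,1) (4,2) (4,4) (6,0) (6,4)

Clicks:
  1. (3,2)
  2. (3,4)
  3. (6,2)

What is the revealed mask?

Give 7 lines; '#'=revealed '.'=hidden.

Click 1 (3,2) count=3: revealed 1 new [(3,2)] -> total=1
Click 2 (3,4) count=2: revealed 1 new [(3,4)] -> total=2
Click 3 (6,2) count=0: revealed 6 new [(5,1) (5,2) (5,3) (6,1) (6,2) (6,3)] -> total=8

Answer: .......
.......
.......
..#.#..
.......
.###...
.###...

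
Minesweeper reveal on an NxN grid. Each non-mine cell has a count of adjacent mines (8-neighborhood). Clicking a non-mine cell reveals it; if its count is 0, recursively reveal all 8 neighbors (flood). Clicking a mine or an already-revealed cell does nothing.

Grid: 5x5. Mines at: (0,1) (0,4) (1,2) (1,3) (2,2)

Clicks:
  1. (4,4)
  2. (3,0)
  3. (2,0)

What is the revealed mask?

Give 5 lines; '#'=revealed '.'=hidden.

Click 1 (4,4) count=0: revealed 16 new [(1,0) (1,1) (2,0) (2,1) (2,3) (2,4) (3,0) (3,1) (3,2) (3,3) (3,4) (4,0) (4,1) (4,2) (4,3) (4,4)] -> total=16
Click 2 (3,0) count=0: revealed 0 new [(none)] -> total=16
Click 3 (2,0) count=0: revealed 0 new [(none)] -> total=16

Answer: .....
##...
##.##
#####
#####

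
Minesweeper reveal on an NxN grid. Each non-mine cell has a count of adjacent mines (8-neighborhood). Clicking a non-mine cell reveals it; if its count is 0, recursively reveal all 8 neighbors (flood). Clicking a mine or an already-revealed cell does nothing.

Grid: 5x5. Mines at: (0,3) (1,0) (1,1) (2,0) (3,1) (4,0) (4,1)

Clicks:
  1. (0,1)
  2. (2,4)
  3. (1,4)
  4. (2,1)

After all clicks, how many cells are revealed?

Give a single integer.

Click 1 (0,1) count=2: revealed 1 new [(0,1)] -> total=1
Click 2 (2,4) count=0: revealed 12 new [(1,2) (1,3) (1,4) (2,2) (2,3) (2,4) (3,2) (3,3) (3,4) (4,2) (4,3) (4,4)] -> total=13
Click 3 (1,4) count=1: revealed 0 new [(none)] -> total=13
Click 4 (2,1) count=4: revealed 1 new [(2,1)] -> total=14

Answer: 14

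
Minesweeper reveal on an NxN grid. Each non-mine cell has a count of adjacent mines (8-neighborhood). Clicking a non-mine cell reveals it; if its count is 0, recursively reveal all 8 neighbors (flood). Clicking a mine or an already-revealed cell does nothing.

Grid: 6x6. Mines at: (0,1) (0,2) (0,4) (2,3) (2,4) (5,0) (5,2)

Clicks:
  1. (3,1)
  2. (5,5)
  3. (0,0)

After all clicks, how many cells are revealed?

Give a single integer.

Click 1 (3,1) count=0: revealed 12 new [(1,0) (1,1) (1,2) (2,0) (2,1) (2,2) (3,0) (3,1) (3,2) (4,0) (4,1) (4,2)] -> total=12
Click 2 (5,5) count=0: revealed 9 new [(3,3) (3,4) (3,5) (4,3) (4,4) (4,5) (5,3) (5,4) (5,5)] -> total=21
Click 3 (0,0) count=1: revealed 1 new [(0,0)] -> total=22

Answer: 22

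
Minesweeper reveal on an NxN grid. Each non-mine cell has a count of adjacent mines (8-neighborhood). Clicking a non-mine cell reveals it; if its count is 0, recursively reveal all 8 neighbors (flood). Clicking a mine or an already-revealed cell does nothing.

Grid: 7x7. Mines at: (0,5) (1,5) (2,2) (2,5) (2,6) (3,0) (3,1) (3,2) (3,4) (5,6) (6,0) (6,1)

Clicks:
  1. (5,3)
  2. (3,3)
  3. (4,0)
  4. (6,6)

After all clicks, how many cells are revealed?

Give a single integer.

Click 1 (5,3) count=0: revealed 12 new [(4,2) (4,3) (4,4) (4,5) (5,2) (5,3) (5,4) (5,5) (6,2) (6,3) (6,4) (6,5)] -> total=12
Click 2 (3,3) count=3: revealed 1 new [(3,3)] -> total=13
Click 3 (4,0) count=2: revealed 1 new [(4,0)] -> total=14
Click 4 (6,6) count=1: revealed 1 new [(6,6)] -> total=15

Answer: 15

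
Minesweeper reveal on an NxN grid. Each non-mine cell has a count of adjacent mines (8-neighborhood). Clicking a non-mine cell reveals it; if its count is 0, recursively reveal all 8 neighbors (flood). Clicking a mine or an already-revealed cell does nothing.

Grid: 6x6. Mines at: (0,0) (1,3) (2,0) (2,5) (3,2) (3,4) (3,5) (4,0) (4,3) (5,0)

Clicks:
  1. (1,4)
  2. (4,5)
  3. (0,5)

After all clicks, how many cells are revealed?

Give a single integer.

Answer: 5

Derivation:
Click 1 (1,4) count=2: revealed 1 new [(1,4)] -> total=1
Click 2 (4,5) count=2: revealed 1 new [(4,5)] -> total=2
Click 3 (0,5) count=0: revealed 3 new [(0,4) (0,5) (1,5)] -> total=5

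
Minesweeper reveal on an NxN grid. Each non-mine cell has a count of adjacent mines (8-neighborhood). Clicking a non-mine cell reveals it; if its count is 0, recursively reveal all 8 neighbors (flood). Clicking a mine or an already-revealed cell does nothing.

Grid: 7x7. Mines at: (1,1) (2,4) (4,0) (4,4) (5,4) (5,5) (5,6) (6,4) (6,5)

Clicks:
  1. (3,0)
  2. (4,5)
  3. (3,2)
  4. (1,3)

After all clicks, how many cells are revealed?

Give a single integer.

Answer: 20

Derivation:
Click 1 (3,0) count=1: revealed 1 new [(3,0)] -> total=1
Click 2 (4,5) count=4: revealed 1 new [(4,5)] -> total=2
Click 3 (3,2) count=0: revealed 17 new [(2,1) (2,2) (2,3) (3,1) (3,2) (3,3) (4,1) (4,2) (4,3) (5,0) (5,1) (5,2) (5,3) (6,0) (6,1) (6,2) (6,3)] -> total=19
Click 4 (1,3) count=1: revealed 1 new [(1,3)] -> total=20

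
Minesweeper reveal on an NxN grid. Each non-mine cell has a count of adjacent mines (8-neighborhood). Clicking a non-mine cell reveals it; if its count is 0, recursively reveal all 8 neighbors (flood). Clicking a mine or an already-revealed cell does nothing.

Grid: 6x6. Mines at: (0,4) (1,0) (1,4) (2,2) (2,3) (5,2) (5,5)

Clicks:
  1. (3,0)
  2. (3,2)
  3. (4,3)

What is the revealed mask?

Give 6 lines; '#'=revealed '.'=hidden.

Answer: ......
......
##....
###...
##.#..
##....

Derivation:
Click 1 (3,0) count=0: revealed 8 new [(2,0) (2,1) (3,0) (3,1) (4,0) (4,1) (5,0) (5,1)] -> total=8
Click 2 (3,2) count=2: revealed 1 new [(3,2)] -> total=9
Click 3 (4,3) count=1: revealed 1 new [(4,3)] -> total=10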